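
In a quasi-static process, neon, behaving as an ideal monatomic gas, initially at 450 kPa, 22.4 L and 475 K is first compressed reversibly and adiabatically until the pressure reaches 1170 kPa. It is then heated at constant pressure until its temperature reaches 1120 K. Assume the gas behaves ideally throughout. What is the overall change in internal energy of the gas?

20500 J

n = P₁V₁/(RT₁) = 450×22.4/(8.314×475) = 2.55 mol.
Step 1 — Adiabatic: T₂/T₁ = (P₂/P₁)^((γ−1)/γ) ⇒ T₂ = 475×(2.60)^0.400 = 696 K; V₂ = 12.6 L.
ΔU = nCvΔT = 2.55×12.5×(696−475) = 7040 J.
Q = 0 for an adiabatic process, so W = −ΔU = -7040 J.
State after step 1: P = 1170 kPa, V = 12.6 L, T = 696 K.
Step 2 — Isobaric: P stays 1170 kPa; V/T = const ⇒ T₂ = 1120 K, V₂ = 20.3 L.
W = PΔV = 1170×(20.3−12.6) kPa·L = 9000 J.
ΔU = nCvΔT = 2.55×12.5×(1120−696) = 13500 J.
Q = ΔU + W = nCpΔT = 22500 J.
Net over both steps: W = 1960 J, Q = 22500 J, ΔU = 20500 J.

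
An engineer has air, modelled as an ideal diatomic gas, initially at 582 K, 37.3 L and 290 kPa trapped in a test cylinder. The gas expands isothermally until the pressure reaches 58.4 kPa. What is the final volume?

Isothermal: T stays 582 K; PV = const ⇒ V₂ = 185 L, P₂ = 58.4 kPa.

185 L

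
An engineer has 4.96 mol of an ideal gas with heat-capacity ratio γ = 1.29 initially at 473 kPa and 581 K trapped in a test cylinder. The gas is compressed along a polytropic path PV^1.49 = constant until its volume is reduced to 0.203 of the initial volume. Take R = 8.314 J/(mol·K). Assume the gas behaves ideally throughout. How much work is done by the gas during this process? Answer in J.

V₁ = nRT₁/P₁ = 4.96×8.314×581/473 = 50.7 L.
Polytropic n=1.49: T₂ = T₁(V₁/V₂)^(n−1) = 581×(4.93)^0.49 = 1270 K; P₂ = P₁(V₁/V₂)^n = 5090 kPa.
W = (P₁V₁−P₂V₂)/(n−1) = (473×50.7−5090×10.3)/0.49 = -57900 J.

-57900 J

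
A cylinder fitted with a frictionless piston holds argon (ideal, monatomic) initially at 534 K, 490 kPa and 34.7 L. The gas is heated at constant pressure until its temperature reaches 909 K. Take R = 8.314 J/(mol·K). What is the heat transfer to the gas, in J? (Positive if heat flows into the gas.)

29900 J

n = P₁V₁/(RT₁) = 490×34.7/(8.314×534) = 3.83 mol.
Isobaric: P stays 490 kPa; V/T = const ⇒ T₂ = 909 K, V₂ = 59.1 L.
W = PΔV = 490×(59.1−34.7) kPa·L = 11900 J.
ΔU = nCvΔT = 3.83×12.5×(909−534) = 17900 J.
Q = ΔU + W = nCpΔT = 29900 J.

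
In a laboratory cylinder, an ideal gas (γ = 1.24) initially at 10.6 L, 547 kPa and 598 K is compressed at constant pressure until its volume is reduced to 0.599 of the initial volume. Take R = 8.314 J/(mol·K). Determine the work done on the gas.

2330 J

n = P₁V₁/(RT₁) = 547×10.6/(8.314×598) = 1.17 mol.
Isobaric: P stays 547 kPa; V/T = const ⇒ T₂ = 358 K, V₂ = 6.35 L.
W = PΔV = 547×(6.35−10.6) kPa·L = -2330 J.
Work done on the gas = −W_by = 2330 J.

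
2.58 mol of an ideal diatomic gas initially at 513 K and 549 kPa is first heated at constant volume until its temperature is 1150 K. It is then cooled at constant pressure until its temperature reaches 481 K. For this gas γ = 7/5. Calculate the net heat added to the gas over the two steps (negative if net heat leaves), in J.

-16100 J

V₁ = nRT₁/P₁ = 2.58×8.314×513/549 = 20.0 L.
Step 1 — Isochoric: V stays 20.0 L; P/T = const ⇒ T₂ = 1150 K, P₂ = 1230 kPa.
W = 0 (no volume change).
ΔU = nCvΔT = 2.58×20.8×(1150−513) = 34200 J.
Q = ΔU = 34200 J.
State after step 1: P = 1230 kPa, V = 20.0 L, T = 1150 K.
Step 2 — Isobaric: P stays 1230 kPa; V/T = const ⇒ T₂ = 481 K, V₂ = 8.38 L.
W = PΔV = 1230×(8.38−20.0) kPa·L = -14400 J.
ΔU = nCvΔT = 2.58×20.8×(481−1150) = -35900 J.
Q = ΔU + W = nCpΔT = -50200 J.
Net over both steps: W = -14400 J, Q = -16100 J, ΔU = -1720 J.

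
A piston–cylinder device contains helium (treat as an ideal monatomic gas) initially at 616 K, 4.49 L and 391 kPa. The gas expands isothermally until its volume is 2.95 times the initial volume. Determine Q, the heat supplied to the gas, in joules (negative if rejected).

1900 J

n = P₁V₁/(RT₁) = 391×4.49/(8.314×616) = 0.343 mol.
Isothermal: T stays 616 K; PV = const ⇒ V₂ = 13.2 L, P₂ = 133 kPa.
ΔU = 0 (ideal gas, T constant).
W = nRT ln(V₂/V₁) = 0.343×8.314×616×ln(2.95) = 1900 J.
Q = ΔU + W = 1900 J.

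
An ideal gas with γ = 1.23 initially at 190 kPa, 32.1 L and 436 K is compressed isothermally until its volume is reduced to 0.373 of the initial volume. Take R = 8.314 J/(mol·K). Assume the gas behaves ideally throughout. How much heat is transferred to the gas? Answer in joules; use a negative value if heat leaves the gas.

-6010 J

n = P₁V₁/(RT₁) = 190×32.1/(8.314×436) = 1.68 mol.
Isothermal: T stays 436 K; PV = const ⇒ V₂ = 12.0 L, P₂ = 509 kPa.
ΔU = 0 (ideal gas, T constant).
W = nRT ln(V₂/V₁) = 1.68×8.314×436×ln(0.373) = -6010 J.
Q = ΔU + W = -6010 J.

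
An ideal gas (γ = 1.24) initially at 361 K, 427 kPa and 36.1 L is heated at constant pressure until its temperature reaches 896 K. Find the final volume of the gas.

89.6 L

Isobaric: P stays 427 kPa; V/T = const ⇒ T₂ = 896 K, V₂ = 89.6 L.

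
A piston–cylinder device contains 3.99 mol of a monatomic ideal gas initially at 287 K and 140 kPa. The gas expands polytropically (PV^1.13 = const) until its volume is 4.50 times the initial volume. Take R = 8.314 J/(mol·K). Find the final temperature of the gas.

V₁ = nRT₁/P₁ = 3.99×8.314×287/140 = 68.0 L.
Polytropic n=1.13: T₂ = T₁(V₁/V₂)^(n−1) = 287×(0.222)^0.13 = 236 K; P₂ = P₁(V₁/V₂)^n = 25.6 kPa.

236 K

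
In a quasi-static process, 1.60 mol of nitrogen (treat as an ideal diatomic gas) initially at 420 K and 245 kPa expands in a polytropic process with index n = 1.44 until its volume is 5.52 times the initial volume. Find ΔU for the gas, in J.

V₁ = nRT₁/P₁ = 1.60×8.314×420/245 = 22.8 L.
Polytropic n=1.44: T₂ = T₁(V₁/V₂)^(n−1) = 420×(0.181)^0.44 = 198 K; P₂ = P₁(V₁/V₂)^n = 20.9 kPa.
For an ideal gas ΔU = nCvΔT with Cv = (5/2)R = 20.8 J/(mol·K).
ΔU = 1.60×20.8×(198−420) = -7380 J.

-7380 J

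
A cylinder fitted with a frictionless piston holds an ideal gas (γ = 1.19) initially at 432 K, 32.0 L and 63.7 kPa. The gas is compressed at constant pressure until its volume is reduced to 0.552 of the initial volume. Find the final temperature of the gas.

Isobaric: P stays 63.7 kPa; V/T = const ⇒ T₂ = 238 K, V₂ = 17.7 L.

238 K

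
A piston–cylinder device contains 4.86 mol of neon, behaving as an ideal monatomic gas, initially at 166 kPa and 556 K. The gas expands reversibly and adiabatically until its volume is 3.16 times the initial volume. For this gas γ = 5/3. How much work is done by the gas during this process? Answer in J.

V₁ = nRT₁/P₁ = 4.86×8.314×556/166 = 135 L.
Adiabatic: TV^(γ−1) = const ⇒ T₂ = 556×(0.316)^0.667 = 258 K; PV^γ = const ⇒ P₂ = 24.4 kPa.
ΔU = nCvΔT = 4.86×12.5×(258−556) = -18000 J.
Q = 0 for an adiabatic process, so W = −ΔU = 18000 J.

18000 J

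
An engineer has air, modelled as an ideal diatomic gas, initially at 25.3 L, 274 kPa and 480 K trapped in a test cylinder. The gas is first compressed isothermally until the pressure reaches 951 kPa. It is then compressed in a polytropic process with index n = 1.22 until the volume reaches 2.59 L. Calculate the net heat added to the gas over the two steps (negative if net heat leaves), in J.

n = P₁V₁/(RT₁) = 274×25.3/(8.314×480) = 1.74 mol.
Step 1 — Isothermal: T stays 480 K; PV = const ⇒ V₂ = 7.29 L, P₂ = 951 kPa.
ΔU = 0 (ideal gas, T constant).
W = nRT ln(V₂/V₁) = 1.74×8.314×480×ln(0.288) = -8630 J.
Q = ΔU + W = -8630 J.
State after step 1: P = 951 kPa, V = 7.29 L, T = 480 K.
Step 2 — Polytropic n=1.22: T₂ = T₁(V₁/V₂)^(n−1) = 480×(2.81)^0.22 = 603 K; P₂ = P₁(V₁/V₂)^n = 3360 kPa.
W = (P₁V₁−P₂V₂)/(n−1) = (951×7.29−3360×2.59)/0.22 = -8060 J.
ΔU = nCvΔT = 1.74×20.8×(603−480) = 4430 J.
Q = ΔU + W = -3620 J.
Net over both steps: W = -16700 J, Q = -12300 J, ΔU = 4430 J.

-12300 J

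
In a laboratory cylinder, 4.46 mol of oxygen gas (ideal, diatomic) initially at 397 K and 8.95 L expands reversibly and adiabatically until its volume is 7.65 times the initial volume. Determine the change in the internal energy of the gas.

-20500 J

P₁ = nRT₁/V₁ = 4.46×8.314×397/8.95 = 1640 kPa.
Adiabatic: TV^(γ−1) = const ⇒ T₂ = 397×(0.131)^0.400 = 176 K; PV^γ = const ⇒ P₂ = 95.3 kPa.
For an ideal gas ΔU = nCvΔT with Cv = (5/2)R = 20.8 J/(mol·K).
ΔU = 4.46×20.8×(176−397) = -20500 J.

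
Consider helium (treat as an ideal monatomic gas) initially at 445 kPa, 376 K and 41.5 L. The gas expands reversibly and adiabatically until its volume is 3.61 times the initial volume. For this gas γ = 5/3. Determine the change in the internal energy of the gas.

-15900 J

n = P₁V₁/(RT₁) = 445×41.5/(8.314×376) = 5.91 mol.
Adiabatic: TV^(γ−1) = const ⇒ T₂ = 376×(0.277)^0.667 = 160 K; PV^γ = const ⇒ P₂ = 52.4 kPa.
For an ideal gas ΔU = nCvΔT with Cv = (3/2)R = 12.5 J/(mol·K).
ΔU = 5.91×12.5×(160−376) = -15900 J.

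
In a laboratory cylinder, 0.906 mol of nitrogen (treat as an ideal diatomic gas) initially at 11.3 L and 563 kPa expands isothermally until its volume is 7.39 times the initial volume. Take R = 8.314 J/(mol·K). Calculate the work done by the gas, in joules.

12700 J

T₁ = P₁V₁/(nR) = 563×11.3/(0.906×8.314) = 845 K.
Isothermal: T stays 845 K; PV = const ⇒ V₂ = 83.5 L, P₂ = 76.2 kPa.
W = nRT ln(V₂/V₁) = 0.906×8.314×845×ln(7.39) = 12700 J.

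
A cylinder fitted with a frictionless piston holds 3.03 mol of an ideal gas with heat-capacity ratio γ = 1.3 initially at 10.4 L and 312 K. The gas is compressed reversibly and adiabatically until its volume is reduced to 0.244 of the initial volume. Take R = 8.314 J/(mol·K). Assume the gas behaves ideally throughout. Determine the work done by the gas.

P₁ = nRT₁/V₁ = 3.03×8.314×312/10.4 = 756 kPa.
Adiabatic: TV^(γ−1) = const ⇒ T₂ = 312×(4.10)^0.300 = 476 K; PV^γ = const ⇒ P₂ = 4730 kPa.
ΔU = nCvΔT = 3.03×27.7×(476−312) = 13800 J.
Q = 0 for an adiabatic process, so W = −ΔU = -13800 J.

-13800 J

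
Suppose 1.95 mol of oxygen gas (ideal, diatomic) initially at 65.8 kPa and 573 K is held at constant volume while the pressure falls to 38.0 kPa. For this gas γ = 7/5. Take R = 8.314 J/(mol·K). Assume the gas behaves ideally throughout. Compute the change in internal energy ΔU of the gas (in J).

-9810 J

V₁ = nRT₁/P₁ = 1.95×8.314×573/65.8 = 141 L.
Isochoric: V stays 141 L; P/T = const ⇒ T₂ = 331 K, P₂ = 38.0 kPa.
For an ideal gas ΔU = nCvΔT with Cv = (5/2)R = 20.8 J/(mol·K).
ΔU = 1.95×20.8×(331−573) = -9810 J.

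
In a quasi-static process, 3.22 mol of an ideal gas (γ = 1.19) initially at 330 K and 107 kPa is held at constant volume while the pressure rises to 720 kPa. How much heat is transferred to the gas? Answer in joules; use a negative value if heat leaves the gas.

266000 J

V₁ = nRT₁/P₁ = 3.22×8.314×330/107 = 82.6 L.
Isochoric: V stays 82.6 L; P/T = const ⇒ T₂ = 2220 K, P₂ = 720 kPa.
W = 0 (no volume change).
ΔU = nCvΔT = 3.22×43.8×(2220−330) = 266000 J.
Q = ΔU = 266000 J.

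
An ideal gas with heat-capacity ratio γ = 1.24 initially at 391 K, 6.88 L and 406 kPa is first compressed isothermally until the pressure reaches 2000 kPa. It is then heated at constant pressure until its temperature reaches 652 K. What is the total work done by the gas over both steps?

-2590 J

n = P₁V₁/(RT₁) = 406×6.88/(8.314×391) = 0.859 mol.
Step 1 — Isothermal: T stays 391 K; PV = const ⇒ V₂ = 1.40 L, P₂ = 2000 kPa.
ΔU = 0 (ideal gas, T constant).
W = nRT ln(V₂/V₁) = 0.859×8.314×391×ln(0.203) = -4450 J.
Q = ΔU + W = -4450 J.
State after step 1: P = 2000 kPa, V = 1.40 L, T = 391 K.
Step 2 — Isobaric: P stays 2000 kPa; V/T = const ⇒ T₂ = 652 K, V₂ = 2.33 L.
W = PΔV = 2000×(2.33−1.40) kPa·L = 1860 J.
ΔU = nCvΔT = 0.859×34.6×(652−391) = 7770 J.
Q = ΔU + W = nCpΔT = 9630 J.
Net over both steps: W = -2590 J, Q = 5180 J, ΔU = 7770 J.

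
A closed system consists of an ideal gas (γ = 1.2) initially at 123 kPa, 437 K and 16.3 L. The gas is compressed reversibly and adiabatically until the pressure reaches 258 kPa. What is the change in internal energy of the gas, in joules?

1320 J

n = P₁V₁/(RT₁) = 123×16.3/(8.314×437) = 0.552 mol.
Adiabatic: T₂/T₁ = (P₂/P₁)^((γ−1)/γ) ⇒ T₂ = 437×(2.10)^0.167 = 494 K; V₂ = 8.79 L.
For an ideal gas ΔU = nCvΔT with Cv = R/(γ−1) = 41.6 J/(mol·K).
ΔU = 0.552×41.6×(494−437) = 1320 J.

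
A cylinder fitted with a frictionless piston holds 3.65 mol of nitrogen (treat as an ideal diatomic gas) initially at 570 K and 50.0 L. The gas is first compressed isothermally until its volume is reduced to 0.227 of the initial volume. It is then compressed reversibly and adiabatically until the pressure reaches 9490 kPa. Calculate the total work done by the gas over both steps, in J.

-55300 J

P₁ = nRT₁/V₁ = 3.65×8.314×570/50.0 = 346 kPa.
Step 1 — Isothermal: T stays 570 K; PV = const ⇒ V₂ = 11.3 L, P₂ = 1520 kPa.
ΔU = 0 (ideal gas, T constant).
W = nRT ln(V₂/V₁) = 3.65×8.314×570×ln(0.227) = -25600 J.
Q = ΔU + W = -25600 J.
State after step 1: P = 1520 kPa, V = 11.3 L, T = 570 K.
Step 2 — Adiabatic: T₂/T₁ = (P₂/P₁)^((γ−1)/γ) ⇒ T₂ = 570×(6.23)^0.286 = 961 K; V₂ = 3.07 L.
ΔU = nCvΔT = 3.65×20.8×(961−570) = 29700 J.
Q = 0 for an adiabatic process, so W = −ΔU = -29700 J.
Net over both steps: W = -55300 J, Q = -25600 J, ΔU = 29700 J.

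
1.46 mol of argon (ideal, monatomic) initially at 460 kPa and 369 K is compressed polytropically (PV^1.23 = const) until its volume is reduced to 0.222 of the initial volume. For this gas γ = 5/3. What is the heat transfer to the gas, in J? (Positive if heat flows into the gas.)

V₁ = nRT₁/P₁ = 1.46×8.314×369/460 = 9.74 L.
Polytropic n=1.23: T₂ = T₁(V₁/V₂)^(n−1) = 369×(4.50)^0.23 = 522 K; P₂ = P₁(V₁/V₂)^n = 2930 kPa.
W = (P₁V₁−P₂V₂)/(n−1) = (460×9.74−2930×2.16)/0.23 = -8060 J.
ΔU = nCvΔT = 1.46×12.5×(522−369) = 2780 J.
Q = ΔU + W = -5280 J.

-5280 J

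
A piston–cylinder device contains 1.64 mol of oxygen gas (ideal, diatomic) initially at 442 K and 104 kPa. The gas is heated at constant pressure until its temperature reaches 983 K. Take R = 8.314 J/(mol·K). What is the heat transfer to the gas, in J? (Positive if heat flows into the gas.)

V₁ = nRT₁/P₁ = 1.64×8.314×442/104 = 57.9 L.
Isobaric: P stays 104 kPa; V/T = const ⇒ T₂ = 983 K, V₂ = 129 L.
W = PΔV = 104×(129−57.9) kPa·L = 7380 J.
ΔU = nCvΔT = 1.64×20.8×(983−442) = 18400 J.
Q = ΔU + W = nCpΔT = 25800 J.

25800 J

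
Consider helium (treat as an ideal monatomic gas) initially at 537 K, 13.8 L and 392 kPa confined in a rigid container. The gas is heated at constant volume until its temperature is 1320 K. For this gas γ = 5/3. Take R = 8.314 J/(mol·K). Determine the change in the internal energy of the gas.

n = P₁V₁/(RT₁) = 392×13.8/(8.314×537) = 1.21 mol.
Isochoric: V stays 13.8 L; P/T = const ⇒ T₂ = 1320 K, P₂ = 964 kPa.
For an ideal gas ΔU = nCvΔT with Cv = (3/2)R = 12.5 J/(mol·K).
ΔU = 1.21×12.5×(1320−537) = 11800 J.

11800 J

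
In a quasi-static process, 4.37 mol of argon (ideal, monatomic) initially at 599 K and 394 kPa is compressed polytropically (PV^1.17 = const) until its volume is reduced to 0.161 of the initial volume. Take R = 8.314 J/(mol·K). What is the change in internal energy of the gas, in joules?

11900 J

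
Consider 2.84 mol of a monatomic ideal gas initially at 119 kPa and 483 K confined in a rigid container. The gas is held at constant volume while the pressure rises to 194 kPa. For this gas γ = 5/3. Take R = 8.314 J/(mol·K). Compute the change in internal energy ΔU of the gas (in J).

10800 J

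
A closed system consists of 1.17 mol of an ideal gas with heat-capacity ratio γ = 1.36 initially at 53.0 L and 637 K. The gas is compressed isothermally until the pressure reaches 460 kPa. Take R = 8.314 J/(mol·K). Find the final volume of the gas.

13.5 L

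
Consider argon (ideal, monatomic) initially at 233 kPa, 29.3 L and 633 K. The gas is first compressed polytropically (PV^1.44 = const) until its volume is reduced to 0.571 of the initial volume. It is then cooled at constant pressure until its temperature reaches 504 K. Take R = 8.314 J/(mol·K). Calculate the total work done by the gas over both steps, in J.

-7640 J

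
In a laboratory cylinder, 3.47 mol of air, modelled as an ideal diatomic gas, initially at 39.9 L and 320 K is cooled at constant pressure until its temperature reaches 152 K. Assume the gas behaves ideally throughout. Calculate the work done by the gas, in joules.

P₁ = nRT₁/V₁ = 3.47×8.314×320/39.9 = 231 kPa.
Isobaric: P stays 231 kPa; V/T = const ⇒ T₂ = 152 K, V₂ = 19.0 L.
W = PΔV = 231×(19.0−39.9) kPa·L = -4850 J.

-4850 J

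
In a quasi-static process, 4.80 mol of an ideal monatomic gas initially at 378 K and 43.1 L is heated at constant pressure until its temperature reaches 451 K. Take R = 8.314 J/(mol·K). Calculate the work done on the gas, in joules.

-2910 J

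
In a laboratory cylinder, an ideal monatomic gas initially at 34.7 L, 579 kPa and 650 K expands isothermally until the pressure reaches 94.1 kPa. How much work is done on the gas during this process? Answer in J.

n = P₁V₁/(RT₁) = 579×34.7/(8.314×650) = 3.72 mol.
Isothermal: T stays 650 K; PV = const ⇒ V₂ = 214 L, P₂ = 94.1 kPa.
W = nRT ln(V₂/V₁) = 3.72×8.314×650×ln(6.15) = 36500 J.
Work done on the gas = −W_by = -36500 J.

-36500 J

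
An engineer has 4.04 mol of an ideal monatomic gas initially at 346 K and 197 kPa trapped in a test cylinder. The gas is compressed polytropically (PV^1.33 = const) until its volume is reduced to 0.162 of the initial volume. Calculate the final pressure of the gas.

2220 kPa

V₁ = nRT₁/P₁ = 4.04×8.314×346/197 = 59.0 L.
Polytropic n=1.33: T₂ = T₁(V₁/V₂)^(n−1) = 346×(6.17)^0.33 = 631 K; P₂ = P₁(V₁/V₂)^n = 2220 kPa.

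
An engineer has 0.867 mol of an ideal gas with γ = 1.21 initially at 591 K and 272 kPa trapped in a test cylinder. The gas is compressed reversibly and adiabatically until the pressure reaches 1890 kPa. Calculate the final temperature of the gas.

827 K

V₁ = nRT₁/P₁ = 0.867×8.314×591/272 = 15.7 L.
Adiabatic: T₂/T₁ = (P₂/P₁)^((γ−1)/γ) ⇒ T₂ = 591×(6.95)^0.174 = 827 K; V₂ = 3.16 L.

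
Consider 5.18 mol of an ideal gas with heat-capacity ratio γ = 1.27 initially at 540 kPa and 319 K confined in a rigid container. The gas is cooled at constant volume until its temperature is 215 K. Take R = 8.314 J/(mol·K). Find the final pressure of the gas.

V₁ = nRT₁/P₁ = 5.18×8.314×319/540 = 25.4 L.
Isochoric: V stays 25.4 L; P/T = const ⇒ T₂ = 215 K, P₂ = 364 kPa.

364 kPa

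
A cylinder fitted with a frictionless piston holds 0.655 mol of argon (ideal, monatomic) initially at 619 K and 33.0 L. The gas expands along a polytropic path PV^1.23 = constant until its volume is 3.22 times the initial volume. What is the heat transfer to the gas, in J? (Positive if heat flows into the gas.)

2260 J

P₁ = nRT₁/V₁ = 0.655×8.314×619/33.0 = 102 kPa.
Polytropic n=1.23: T₂ = T₁(V₁/V₂)^(n−1) = 619×(0.311)^0.23 = 473 K; P₂ = P₁(V₁/V₂)^n = 24.2 kPa.
W = (P₁V₁−P₂V₂)/(n−1) = (102×33.0−24.2×106)/0.23 = 3460 J.
ΔU = nCvΔT = 0.655×12.5×(473−619) = -1190 J.
Q = ΔU + W = 2260 J.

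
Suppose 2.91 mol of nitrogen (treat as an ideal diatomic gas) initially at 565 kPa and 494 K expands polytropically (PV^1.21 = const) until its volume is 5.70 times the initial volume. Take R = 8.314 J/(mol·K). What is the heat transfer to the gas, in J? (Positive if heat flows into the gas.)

V₁ = nRT₁/P₁ = 2.91×8.314×494/565 = 21.2 L.
Polytropic n=1.21: T₂ = T₁(V₁/V₂)^(n−1) = 494×(0.175)^0.21 = 343 K; P₂ = P₁(V₁/V₂)^n = 68.8 kPa.
W = (P₁V₁−P₂V₂)/(n−1) = (565×21.2−68.8×121)/0.21 = 17400 J.
ΔU = nCvΔT = 2.91×20.8×(343−494) = -9150 J.
Q = ΔU + W = 8280 J.

8280 J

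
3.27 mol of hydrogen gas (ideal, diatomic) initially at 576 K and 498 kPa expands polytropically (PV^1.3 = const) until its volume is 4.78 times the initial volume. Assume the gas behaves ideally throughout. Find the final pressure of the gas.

V₁ = nRT₁/P₁ = 3.27×8.314×576/498 = 31.4 L.
Polytropic n=1.3: T₂ = T₁(V₁/V₂)^(n−1) = 576×(0.209)^0.30 = 360 K; P₂ = P₁(V₁/V₂)^n = 65.2 kPa.

65.2 kPa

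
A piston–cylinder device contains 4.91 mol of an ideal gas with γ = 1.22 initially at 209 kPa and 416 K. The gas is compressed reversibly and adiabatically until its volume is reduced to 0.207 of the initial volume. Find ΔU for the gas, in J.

V₁ = nRT₁/P₁ = 4.91×8.314×416/209 = 81.3 L.
Adiabatic: TV^(γ−1) = const ⇒ T₂ = 416×(4.83)^0.220 = 588 K; PV^γ = const ⇒ P₂ = 1430 kPa.
For an ideal gas ΔU = nCvΔT with Cv = R/(γ−1) = 37.8 J/(mol·K).
ΔU = 4.91×37.8×(588−416) = 32000 J.

32000 J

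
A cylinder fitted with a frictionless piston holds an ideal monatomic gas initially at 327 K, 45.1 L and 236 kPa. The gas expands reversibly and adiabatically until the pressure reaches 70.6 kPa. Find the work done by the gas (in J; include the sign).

n = P₁V₁/(RT₁) = 236×45.1/(8.314×327) = 3.91 mol.
Adiabatic: T₂/T₁ = (P₂/P₁)^((γ−1)/γ) ⇒ T₂ = 327×(0.299)^0.400 = 202 K; V₂ = 93.0 L.
ΔU = nCvΔT = 3.91×12.5×(202−327) = -6110 J.
Q = 0 for an adiabatic process, so W = −ΔU = 6110 J.

6110 J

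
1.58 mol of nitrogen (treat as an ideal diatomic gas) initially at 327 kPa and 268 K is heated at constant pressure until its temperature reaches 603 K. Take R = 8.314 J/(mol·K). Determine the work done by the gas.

4400 J

V₁ = nRT₁/P₁ = 1.58×8.314×268/327 = 10.8 L.
Isobaric: P stays 327 kPa; V/T = const ⇒ T₂ = 603 K, V₂ = 24.2 L.
W = PΔV = 327×(24.2−10.8) kPa·L = 4400 J.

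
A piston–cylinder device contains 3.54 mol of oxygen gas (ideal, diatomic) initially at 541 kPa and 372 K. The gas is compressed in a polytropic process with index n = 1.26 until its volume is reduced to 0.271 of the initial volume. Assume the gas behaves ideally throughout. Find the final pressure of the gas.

2800 kPa

V₁ = nRT₁/P₁ = 3.54×8.314×372/541 = 20.2 L.
Polytropic n=1.26: T₂ = T₁(V₁/V₂)^(n−1) = 372×(3.69)^0.26 = 522 K; P₂ = P₁(V₁/V₂)^n = 2800 kPa.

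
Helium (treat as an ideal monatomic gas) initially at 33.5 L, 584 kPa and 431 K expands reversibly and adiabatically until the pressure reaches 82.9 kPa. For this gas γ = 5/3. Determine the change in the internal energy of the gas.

n = P₁V₁/(RT₁) = 584×33.5/(8.314×431) = 5.46 mol.
Adiabatic: T₂/T₁ = (P₂/P₁)^((γ−1)/γ) ⇒ T₂ = 431×(0.142)^0.400 = 197 K; V₂ = 108 L.
For an ideal gas ΔU = nCvΔT with Cv = (3/2)R = 12.5 J/(mol·K).
ΔU = 5.46×12.5×(197−431) = -15900 J.

-15900 J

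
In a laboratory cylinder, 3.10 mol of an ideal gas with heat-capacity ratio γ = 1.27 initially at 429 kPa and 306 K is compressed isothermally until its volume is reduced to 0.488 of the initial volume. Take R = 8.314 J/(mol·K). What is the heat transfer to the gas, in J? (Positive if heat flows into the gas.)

V₁ = nRT₁/P₁ = 3.10×8.314×306/429 = 18.4 L.
Isothermal: T stays 306 K; PV = const ⇒ V₂ = 8.97 L, P₂ = 879 kPa.
ΔU = 0 (ideal gas, T constant).
W = nRT ln(V₂/V₁) = 3.10×8.314×306×ln(0.488) = -5660 J.
Q = ΔU + W = -5660 J.

-5660 J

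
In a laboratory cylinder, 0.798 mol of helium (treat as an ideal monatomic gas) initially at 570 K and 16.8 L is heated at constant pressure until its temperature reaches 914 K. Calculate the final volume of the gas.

26.9 L

P₁ = nRT₁/V₁ = 0.798×8.314×570/16.8 = 225 kPa.
Isobaric: P stays 225 kPa; V/T = const ⇒ T₂ = 914 K, V₂ = 26.9 L.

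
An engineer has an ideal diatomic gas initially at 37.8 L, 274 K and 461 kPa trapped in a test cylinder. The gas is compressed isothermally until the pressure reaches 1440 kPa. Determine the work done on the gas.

19800 J

n = P₁V₁/(RT₁) = 461×37.8/(8.314×274) = 7.65 mol.
Isothermal: T stays 274 K; PV = const ⇒ V₂ = 12.1 L, P₂ = 1440 kPa.
W = nRT ln(V₂/V₁) = 7.65×8.314×274×ln(0.320) = -19800 J.
Work done on the gas = −W_by = 19800 J.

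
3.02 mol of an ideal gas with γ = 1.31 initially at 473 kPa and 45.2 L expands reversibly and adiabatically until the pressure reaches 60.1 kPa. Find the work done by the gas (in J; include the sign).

T₁ = P₁V₁/(nR) = 473×45.2/(3.02×8.314) = 851 K.
Adiabatic: T₂/T₁ = (P₂/P₁)^((γ−1)/γ) ⇒ T₂ = 851×(0.127)^0.237 = 523 K; V₂ = 218 L.
ΔU = nCvΔT = 3.02×26.8×(523−851) = -26600 J.
Q = 0 for an adiabatic process, so W = −ΔU = 26600 J.

26600 J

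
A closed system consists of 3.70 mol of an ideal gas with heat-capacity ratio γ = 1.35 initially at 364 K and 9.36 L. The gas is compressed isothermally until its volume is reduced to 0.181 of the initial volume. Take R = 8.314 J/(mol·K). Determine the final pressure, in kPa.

P₁ = nRT₁/V₁ = 3.70×8.314×364/9.36 = 1200 kPa.
Isothermal: T stays 364 K; PV = const ⇒ V₂ = 1.69 L, P₂ = 6610 kPa.

6610 kPa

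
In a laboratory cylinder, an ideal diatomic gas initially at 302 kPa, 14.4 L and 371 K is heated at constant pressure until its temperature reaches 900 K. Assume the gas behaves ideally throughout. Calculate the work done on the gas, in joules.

n = P₁V₁/(RT₁) = 302×14.4/(8.314×371) = 1.41 mol.
Isobaric: P stays 302 kPa; V/T = const ⇒ T₂ = 900 K, V₂ = 34.9 L.
W = PΔV = 302×(34.9−14.4) kPa·L = 6200 J.
Work done on the gas = −W_by = -6200 J.

-6200 J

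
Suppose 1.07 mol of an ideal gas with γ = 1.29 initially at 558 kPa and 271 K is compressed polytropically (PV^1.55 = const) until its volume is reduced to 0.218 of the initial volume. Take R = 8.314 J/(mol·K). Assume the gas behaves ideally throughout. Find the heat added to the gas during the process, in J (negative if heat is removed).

5150 J

V₁ = nRT₁/P₁ = 1.07×8.314×271/558 = 4.32 L.
Polytropic n=1.55: T₂ = T₁(V₁/V₂)^(n−1) = 271×(4.59)^0.55 = 626 K; P₂ = P₁(V₁/V₂)^n = 5920 kPa.
W = (P₁V₁−P₂V₂)/(n−1) = (558×4.32−5920×0.942)/0.55 = -5750 J.
ΔU = nCvΔT = 1.07×28.7×(626−271) = 10900 J.
Q = ΔU + W = 5150 J.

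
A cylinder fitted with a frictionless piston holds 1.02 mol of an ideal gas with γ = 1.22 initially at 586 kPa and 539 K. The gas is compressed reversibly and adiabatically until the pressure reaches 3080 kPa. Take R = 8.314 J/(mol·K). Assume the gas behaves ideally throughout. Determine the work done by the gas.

-7250 J

V₁ = nRT₁/P₁ = 1.02×8.314×539/586 = 7.80 L.
Adiabatic: T₂/T₁ = (P₂/P₁)^((γ−1)/γ) ⇒ T₂ = 539×(5.26)^0.180 = 727 K; V₂ = 2.00 L.
ΔU = nCvΔT = 1.02×37.8×(727−539) = 7250 J.
Q = 0 for an adiabatic process, so W = −ΔU = -7250 J.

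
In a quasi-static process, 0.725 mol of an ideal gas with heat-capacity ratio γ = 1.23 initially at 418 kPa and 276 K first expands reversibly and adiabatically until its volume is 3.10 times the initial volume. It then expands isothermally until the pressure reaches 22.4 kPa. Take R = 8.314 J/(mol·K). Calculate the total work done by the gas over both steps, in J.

V₁ = nRT₁/P₁ = 0.725×8.314×276/418 = 3.98 L.
Step 1 — Adiabatic: TV^(γ−1) = const ⇒ T₂ = 276×(0.323)^0.230 = 213 K; PV^γ = const ⇒ P₂ = 104 kPa.
ΔU = nCvΔT = 0.725×36.1×(213−276) = -1660 J.
Q = 0 for an adiabatic process, so W = −ΔU = 1660 J.
State after step 1: P = 104 kPa, V = 12.3 L, T = 213 K.
Step 2 — Isothermal: T stays 213 K; PV = const ⇒ V₂ = 57.3 L, P₂ = 22.4 kPa.
ΔU = 0 (ideal gas, T constant).
W = nRT ln(V₂/V₁) = 0.725×8.314×213×ln(4.64) = 1970 J.
Q = ΔU + W = 1970 J.
Net over both steps: W = 3630 J, Q = 1970 J, ΔU = -1660 J.

3630 J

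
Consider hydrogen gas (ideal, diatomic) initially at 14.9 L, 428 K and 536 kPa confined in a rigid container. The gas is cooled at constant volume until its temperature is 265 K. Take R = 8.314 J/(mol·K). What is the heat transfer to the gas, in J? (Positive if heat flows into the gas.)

n = P₁V₁/(RT₁) = 536×14.9/(8.314×428) = 2.24 mol.
Isochoric: V stays 14.9 L; P/T = const ⇒ T₂ = 265 K, P₂ = 332 kPa.
W = 0 (no volume change).
ΔU = nCvΔT = 2.24×20.8×(265−428) = -7600 J.
Q = ΔU = -7600 J.

-7600 J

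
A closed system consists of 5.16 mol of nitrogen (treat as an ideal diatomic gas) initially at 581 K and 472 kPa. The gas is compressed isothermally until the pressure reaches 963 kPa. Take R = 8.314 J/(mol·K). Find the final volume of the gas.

25.9 L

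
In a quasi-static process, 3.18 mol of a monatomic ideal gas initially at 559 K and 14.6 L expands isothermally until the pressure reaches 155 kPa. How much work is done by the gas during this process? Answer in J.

P₁ = nRT₁/V₁ = 3.18×8.314×559/14.6 = 1010 kPa.
Isothermal: T stays 559 K; PV = const ⇒ V₂ = 95.3 L, P₂ = 155 kPa.
W = nRT ln(V₂/V₁) = 3.18×8.314×559×ln(6.53) = 27700 J.

27700 J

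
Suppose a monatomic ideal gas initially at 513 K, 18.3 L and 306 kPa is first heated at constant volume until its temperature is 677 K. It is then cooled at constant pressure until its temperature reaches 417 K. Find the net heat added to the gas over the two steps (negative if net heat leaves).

-4410 J

n = P₁V₁/(RT₁) = 306×18.3/(8.314×513) = 1.31 mol.
Step 1 — Isochoric: V stays 18.3 L; P/T = const ⇒ T₂ = 677 K, P₂ = 404 kPa.
W = 0 (no volume change).
ΔU = nCvΔT = 1.31×12.5×(677−513) = 2690 J.
Q = ΔU = 2690 J.
State after step 1: P = 404 kPa, V = 18.3 L, T = 677 K.
Step 2 — Isobaric: P stays 404 kPa; V/T = const ⇒ T₂ = 417 K, V₂ = 11.3 L.
W = PΔV = 404×(11.3−18.3) kPa·L = -2840 J.
ΔU = nCvΔT = 1.31×12.5×(417−677) = -4260 J.
Q = ΔU + W = nCpΔT = -7100 J.
Net over both steps: W = -2840 J, Q = -4410 J, ΔU = -1570 J.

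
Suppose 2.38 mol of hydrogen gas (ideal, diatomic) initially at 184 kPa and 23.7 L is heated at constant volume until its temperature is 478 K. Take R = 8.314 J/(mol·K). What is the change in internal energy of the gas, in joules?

12700 J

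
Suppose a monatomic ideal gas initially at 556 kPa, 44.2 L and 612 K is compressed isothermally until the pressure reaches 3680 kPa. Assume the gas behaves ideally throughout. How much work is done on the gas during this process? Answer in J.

n = P₁V₁/(RT₁) = 556×44.2/(8.314×612) = 4.83 mol.
Isothermal: T stays 612 K; PV = const ⇒ V₂ = 6.68 L, P₂ = 3680 kPa.
W = nRT ln(V₂/V₁) = 4.83×8.314×612×ln(0.151) = -46400 J.
Work done on the gas = −W_by = 46400 J.

46400 J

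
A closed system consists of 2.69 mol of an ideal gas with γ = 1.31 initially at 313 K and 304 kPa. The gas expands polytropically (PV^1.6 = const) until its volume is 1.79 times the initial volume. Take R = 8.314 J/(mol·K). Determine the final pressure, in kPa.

120 kPa

V₁ = nRT₁/P₁ = 2.69×8.314×313/304 = 23.0 L.
Polytropic n=1.6: T₂ = T₁(V₁/V₂)^(n−1) = 313×(0.559)^0.60 = 221 K; P₂ = P₁(V₁/V₂)^n = 120 kPa.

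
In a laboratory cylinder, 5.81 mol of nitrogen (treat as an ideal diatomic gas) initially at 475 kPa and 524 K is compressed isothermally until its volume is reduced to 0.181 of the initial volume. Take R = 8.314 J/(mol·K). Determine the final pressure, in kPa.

2620 kPa

V₁ = nRT₁/P₁ = 5.81×8.314×524/475 = 53.3 L.
Isothermal: T stays 524 K; PV = const ⇒ V₂ = 9.65 L, P₂ = 2620 kPa.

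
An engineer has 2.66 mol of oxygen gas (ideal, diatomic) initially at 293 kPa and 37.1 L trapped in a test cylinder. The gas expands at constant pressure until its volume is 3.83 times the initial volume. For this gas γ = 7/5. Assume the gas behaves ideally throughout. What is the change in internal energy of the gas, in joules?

76900 J

T₁ = P₁V₁/(nR) = 293×37.1/(2.66×8.314) = 492 K.
Isobaric: P stays 293 kPa; V/T = const ⇒ T₂ = 1880 K, V₂ = 142 L.
For an ideal gas ΔU = nCvΔT with Cv = (5/2)R = 20.8 J/(mol·K).
ΔU = 2.66×20.8×(1880−492) = 76900 J.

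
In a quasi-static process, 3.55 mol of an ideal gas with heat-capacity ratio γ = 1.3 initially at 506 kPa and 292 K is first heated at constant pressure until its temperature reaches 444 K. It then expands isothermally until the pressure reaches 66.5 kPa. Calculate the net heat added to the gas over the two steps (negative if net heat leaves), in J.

46000 J

V₁ = nRT₁/P₁ = 3.55×8.314×292/506 = 17.0 L.
Step 1 — Isobaric: P stays 506 kPa; V/T = const ⇒ T₂ = 444 K, V₂ = 25.9 L.
W = PΔV = 506×(25.9−17.0) kPa·L = 4490 J.
ΔU = nCvΔT = 3.55×27.7×(444−292) = 15000 J.
Q = ΔU + W = nCpΔT = 19400 J.
State after step 1: P = 506 kPa, V = 25.9 L, T = 444 K.
Step 2 — Isothermal: T stays 444 K; PV = const ⇒ V₂ = 197 L, P₂ = 66.5 kPa.
ΔU = 0 (ideal gas, T constant).
W = nRT ln(V₂/V₁) = 3.55×8.314×444×ln(7.61) = 26600 J.
Q = ΔU + W = 26600 J.
Net over both steps: W = 31100 J, Q = 46000 J, ΔU = 15000 J.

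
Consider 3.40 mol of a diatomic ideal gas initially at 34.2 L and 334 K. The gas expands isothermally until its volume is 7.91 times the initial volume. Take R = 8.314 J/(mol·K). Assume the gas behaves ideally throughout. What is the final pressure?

34.9 kPa

P₁ = nRT₁/V₁ = 3.40×8.314×334/34.2 = 276 kPa.
Isothermal: T stays 334 K; PV = const ⇒ V₂ = 271 L, P₂ = 34.9 kPa.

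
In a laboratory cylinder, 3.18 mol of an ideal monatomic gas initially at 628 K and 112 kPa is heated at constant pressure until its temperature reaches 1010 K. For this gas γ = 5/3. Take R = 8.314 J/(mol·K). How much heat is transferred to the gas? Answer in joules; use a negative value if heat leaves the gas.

25200 J

V₁ = nRT₁/P₁ = 3.18×8.314×628/112 = 148 L.
Isobaric: P stays 112 kPa; V/T = const ⇒ T₂ = 1010 K, V₂ = 238 L.
W = PΔV = 112×(238−148) kPa·L = 10100 J.
ΔU = nCvΔT = 3.18×12.5×(1010−628) = 15100 J.
Q = ΔU + W = nCpΔT = 25200 J.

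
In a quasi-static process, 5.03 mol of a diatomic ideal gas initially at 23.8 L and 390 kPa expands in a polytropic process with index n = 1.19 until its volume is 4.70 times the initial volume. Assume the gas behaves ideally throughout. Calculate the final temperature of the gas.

165 K

T₁ = P₁V₁/(nR) = 390×23.8/(5.03×8.314) = 222 K.
Polytropic n=1.19: T₂ = T₁(V₁/V₂)^(n−1) = 222×(0.213)^0.19 = 165 K; P₂ = P₁(V₁/V₂)^n = 61.8 kPa.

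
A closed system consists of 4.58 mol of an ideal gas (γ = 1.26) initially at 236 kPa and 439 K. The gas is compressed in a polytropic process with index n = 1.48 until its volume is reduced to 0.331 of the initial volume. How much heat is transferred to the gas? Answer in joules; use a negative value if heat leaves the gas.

20600 J

V₁ = nRT₁/P₁ = 4.58×8.314×439/236 = 70.8 L.
Polytropic n=1.48: T₂ = T₁(V₁/V₂)^(n−1) = 439×(3.02)^0.48 = 746 K; P₂ = P₁(V₁/V₂)^n = 1210 kPa.
W = (P₁V₁−P₂V₂)/(n−1) = (236×70.8−1210×23.4)/0.48 = -24400 J.
ΔU = nCvΔT = 4.58×32.0×(746−439) = 45000 J.
Q = ΔU + W = 20600 J.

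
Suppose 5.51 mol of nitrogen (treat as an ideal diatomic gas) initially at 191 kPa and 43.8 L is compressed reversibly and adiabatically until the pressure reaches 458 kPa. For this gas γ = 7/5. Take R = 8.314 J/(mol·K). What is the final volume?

23.5 L

T₁ = P₁V₁/(nR) = 191×43.8/(5.51×8.314) = 183 K.
Adiabatic: T₂/T₁ = (P₂/P₁)^((γ−1)/γ) ⇒ T₂ = 183×(2.40)^0.286 = 234 K; V₂ = 23.5 L.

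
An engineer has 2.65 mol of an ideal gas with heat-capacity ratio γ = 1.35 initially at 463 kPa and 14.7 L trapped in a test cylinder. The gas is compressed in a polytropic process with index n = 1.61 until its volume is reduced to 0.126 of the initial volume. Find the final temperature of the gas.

1090 K

T₁ = P₁V₁/(nR) = 463×14.7/(2.65×8.314) = 309 K.
Polytropic n=1.61: T₂ = T₁(V₁/V₂)^(n−1) = 309×(7.94)^0.61 = 1090 K; P₂ = P₁(V₁/V₂)^n = 13000 kPa.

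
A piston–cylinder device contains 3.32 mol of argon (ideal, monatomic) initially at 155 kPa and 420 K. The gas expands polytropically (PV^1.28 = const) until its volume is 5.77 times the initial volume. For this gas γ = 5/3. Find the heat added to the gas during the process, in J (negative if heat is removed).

V₁ = nRT₁/P₁ = 3.32×8.314×420/155 = 74.8 L.
Polytropic n=1.28: T₂ = T₁(V₁/V₂)^(n−1) = 420×(0.173)^0.28 = 257 K; P₂ = P₁(V₁/V₂)^n = 16.4 kPa.
W = (P₁V₁−P₂V₂)/(n−1) = (155×74.8−16.4×432)/0.28 = 16100 J.
ΔU = nCvΔT = 3.32×12.5×(257−420) = -6740 J.
Q = ΔU + W = 9310 J.

9310 J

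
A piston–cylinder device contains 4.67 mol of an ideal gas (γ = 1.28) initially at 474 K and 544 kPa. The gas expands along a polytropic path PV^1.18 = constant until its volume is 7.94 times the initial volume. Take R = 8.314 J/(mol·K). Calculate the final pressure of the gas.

V₁ = nRT₁/P₁ = 4.67×8.314×474/544 = 33.8 L.
Polytropic n=1.18: T₂ = T₁(V₁/V₂)^(n−1) = 474×(0.126)^0.18 = 326 K; P₂ = P₁(V₁/V₂)^n = 47.2 kPa.

47.2 kPa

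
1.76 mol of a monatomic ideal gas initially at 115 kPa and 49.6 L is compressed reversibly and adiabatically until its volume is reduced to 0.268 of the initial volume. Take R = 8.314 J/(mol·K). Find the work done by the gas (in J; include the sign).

-12000 J

T₁ = P₁V₁/(nR) = 115×49.6/(1.76×8.314) = 390 K.
Adiabatic: TV^(γ−1) = const ⇒ T₂ = 390×(3.73)^0.667 = 938 K; PV^γ = const ⇒ P₂ = 1030 kPa.
ΔU = nCvΔT = 1.76×12.5×(938−390) = 12000 J.
Q = 0 for an adiabatic process, so W = −ΔU = -12000 J.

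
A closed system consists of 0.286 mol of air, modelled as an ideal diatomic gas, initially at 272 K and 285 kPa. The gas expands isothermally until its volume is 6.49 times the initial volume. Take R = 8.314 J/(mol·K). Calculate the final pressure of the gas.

V₁ = nRT₁/P₁ = 0.286×8.314×272/285 = 2.27 L.
Isothermal: T stays 272 K; PV = const ⇒ V₂ = 14.7 L, P₂ = 43.9 kPa.

43.9 kPa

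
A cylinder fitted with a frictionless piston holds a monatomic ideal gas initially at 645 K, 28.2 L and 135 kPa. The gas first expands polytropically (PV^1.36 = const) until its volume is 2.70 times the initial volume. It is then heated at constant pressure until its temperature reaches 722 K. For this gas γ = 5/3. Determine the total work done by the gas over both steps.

4780 J

n = P₁V₁/(RT₁) = 135×28.2/(8.314×645) = 0.710 mol.
Step 1 — Polytropic n=1.36: T₂ = T₁(V₁/V₂)^(n−1) = 645×(0.370)^0.36 = 451 K; P₂ = P₁(V₁/V₂)^n = 35.0 kPa.
W = (P₁V₁−P₂V₂)/(n−1) = (135×28.2−35.0×76.1)/0.36 = 3180 J.
ΔU = nCvΔT = 0.710×12.5×(451−645) = -1720 J.
Q = ΔU + W = 1460 J.
State after step 1: P = 35.0 kPa, V = 76.1 L, T = 451 K.
Step 2 — Isobaric: P stays 35.0 kPa; V/T = const ⇒ T₂ = 722 K, V₂ = 122 L.
W = PΔV = 35.0×(122−76.1) kPa·L = 1600 J.
ΔU = nCvΔT = 0.710×12.5×(722−451) = 2400 J.
Q = ΔU + W = nCpΔT = 4000 J.
Net over both steps: W = 4780 J, Q = 5460 J, ΔU = 682 J.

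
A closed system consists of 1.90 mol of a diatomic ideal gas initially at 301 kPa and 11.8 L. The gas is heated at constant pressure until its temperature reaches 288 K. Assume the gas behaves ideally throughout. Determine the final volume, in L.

T₁ = P₁V₁/(nR) = 301×11.8/(1.90×8.314) = 225 K.
Isobaric: P stays 301 kPa; V/T = const ⇒ T₂ = 288 K, V₂ = 15.1 L.

15.1 L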